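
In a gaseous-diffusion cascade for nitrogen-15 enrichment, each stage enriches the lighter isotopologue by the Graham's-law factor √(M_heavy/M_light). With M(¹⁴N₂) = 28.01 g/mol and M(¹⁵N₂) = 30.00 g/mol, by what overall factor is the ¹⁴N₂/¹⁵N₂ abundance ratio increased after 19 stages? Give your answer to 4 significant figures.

1.919

The single-stage factor is √(M_heavy/M_light), so 19 stages give [√(30.00/28.01)]^19 = (30.00/28.01)^(19/2).
= 1.07105^(19/2) = 1.919.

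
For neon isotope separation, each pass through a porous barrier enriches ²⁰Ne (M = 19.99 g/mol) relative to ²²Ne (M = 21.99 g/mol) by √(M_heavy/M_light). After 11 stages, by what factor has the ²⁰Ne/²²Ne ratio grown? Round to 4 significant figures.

After 11 stages the ratio has grown by (√(21.99/19.99))^11 = (21.99/19.99)^(11/2).
= 1.10005^(11/2) = 1.690.

1.690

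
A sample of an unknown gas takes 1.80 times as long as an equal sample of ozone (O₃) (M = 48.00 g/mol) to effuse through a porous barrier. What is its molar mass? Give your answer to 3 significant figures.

From Graham's law, t_X/t_O₃ = √(M_X/M_O₃).
1.80 = √(M_X/48.00)
M_X = 48.00 × 1.80² = 48.00 × 3.240 = 156 g/mol

156 g/mol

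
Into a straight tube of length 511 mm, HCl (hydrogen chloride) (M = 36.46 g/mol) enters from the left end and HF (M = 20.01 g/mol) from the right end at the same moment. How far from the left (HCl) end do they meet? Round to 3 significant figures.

The fronts meet when d_HCl + d_HF = L with d_HCl/d_HF = √(M_HF/M_HCl) (Graham's law). Here √(M_HF/M_HCl) = √(20.01/36.46) = 0.7408.
With d_HCl + d_HF = 511 mm, d_HF = 511/(1 + 0.7408) = 293.5 mm.
d_HCl = 511 − 293.5 = 217 mm.

217 mm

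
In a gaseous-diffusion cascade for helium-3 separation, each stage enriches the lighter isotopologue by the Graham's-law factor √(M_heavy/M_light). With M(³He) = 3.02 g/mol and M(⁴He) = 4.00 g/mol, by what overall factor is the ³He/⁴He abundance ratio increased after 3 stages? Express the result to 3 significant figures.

Each stage multiplies the ratio by α = √(4.00/3.02), so after 3 stages the overall factor is α^3 = (4.00/3.02)^(3/2).
= 1.32450^(3/2) = 1.52.

1.52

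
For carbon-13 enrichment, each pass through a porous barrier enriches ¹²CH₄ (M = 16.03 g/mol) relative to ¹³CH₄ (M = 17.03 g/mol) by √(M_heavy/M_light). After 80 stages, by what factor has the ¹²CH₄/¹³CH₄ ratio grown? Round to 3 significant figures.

11.3

Each stage multiplies the ratio by α = √(17.03/16.03), so after 80 stages the overall factor is α^80 = (17.03/16.03)^(80/2).
= 1.06238^40 = 11.3.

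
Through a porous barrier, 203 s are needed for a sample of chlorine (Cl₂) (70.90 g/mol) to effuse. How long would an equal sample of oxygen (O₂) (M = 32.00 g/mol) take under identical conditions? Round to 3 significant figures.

136 s

From Graham's law, t_O₂/t_Cl₂ = √(M_O₂/M_Cl₂) = √(32.00/70.90) = √0.4513 = 0.6718.
So the time for O₂ is 203 × 0.6718 = 136 s.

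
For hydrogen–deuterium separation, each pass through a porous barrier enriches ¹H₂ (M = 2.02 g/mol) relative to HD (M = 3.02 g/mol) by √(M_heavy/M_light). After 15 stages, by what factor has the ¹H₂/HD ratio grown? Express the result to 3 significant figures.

20.4

The single-stage factor is √(M_heavy/M_light), so 15 stages give [√(3.02/2.02)]^15 = (3.02/2.02)^(15/2).
= 1.49505^(15/2) = 20.4.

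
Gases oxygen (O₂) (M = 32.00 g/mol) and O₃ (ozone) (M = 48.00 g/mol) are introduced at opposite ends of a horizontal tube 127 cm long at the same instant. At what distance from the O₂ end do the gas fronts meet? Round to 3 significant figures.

69.9 cm

In equal time, each gas travels a distance ∝ its rate ∝ 1/√M, so d_O₂/d_O₃ = √(M_O₃/M_O₂) = √(48.00/32.00) = 1.225.
With d_O₂ + d_O₃ = 127 cm, d_O₃ = 127/(1 + 1.225) = 57.09 cm.
d_O₂ = 127 − 57.09 = 69.9 cm.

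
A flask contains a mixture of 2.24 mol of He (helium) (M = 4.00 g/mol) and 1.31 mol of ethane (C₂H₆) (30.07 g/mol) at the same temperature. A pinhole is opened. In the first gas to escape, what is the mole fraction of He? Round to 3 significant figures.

Effusion rate of each component ∝ n_i/√M_i (partial pressure × 1/√M).
Mole fraction of He in the effusate = (n_He/√M_He) / (n_He/√M_He + n_C₂H₆/√M_C₂H₆)
= (2.24/√4.00) / (2.24/√4.00 + 1.31/√30.07) = 1.120/(1.120 + 0.2389) = 0.824.

0.824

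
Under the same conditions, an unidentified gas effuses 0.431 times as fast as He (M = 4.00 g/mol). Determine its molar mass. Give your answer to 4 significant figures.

21.53 g/mol

By Graham's law, rate_X/rate_He = √(M_He/M_X).
0.431 = √(4.00/M_X)
M_X = 4.00 / 0.431² = 4.00 / 0.1858 = 21.53 g/mol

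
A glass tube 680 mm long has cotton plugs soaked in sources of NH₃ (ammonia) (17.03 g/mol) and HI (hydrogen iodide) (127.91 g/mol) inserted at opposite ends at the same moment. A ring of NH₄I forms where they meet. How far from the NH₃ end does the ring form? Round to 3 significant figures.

In equal time, each gas travels a distance ∝ its rate ∝ 1/√M, so d_NH₃/d_HI = √(M_HI/M_NH₃) = √(127.91/17.03) = 2.741.
With d_NH₃ + d_HI = 680 mm, d_HI = 680/(1 + 2.741) = 181.8 mm.
d_NH₃ = 680 − 181.8 = 498 mm.

498 mm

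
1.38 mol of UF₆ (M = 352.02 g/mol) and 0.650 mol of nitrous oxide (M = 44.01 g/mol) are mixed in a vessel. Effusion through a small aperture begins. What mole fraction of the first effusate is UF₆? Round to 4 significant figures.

Rate_i ∝ x_i/√M_i (Graham's law weighted by mole fraction), so the effusate composition follows n_i/√M_i.
So x_UF₆ in the escaping gas = (n_UF₆/√M_UF₆) / Σ(n_i/√M_i)
= (1.38/√352.02) / (1.38/√352.02 + 0.650/√44.01) = 0.07355/(0.07355 + 0.09798) = 0.4288.

0.4288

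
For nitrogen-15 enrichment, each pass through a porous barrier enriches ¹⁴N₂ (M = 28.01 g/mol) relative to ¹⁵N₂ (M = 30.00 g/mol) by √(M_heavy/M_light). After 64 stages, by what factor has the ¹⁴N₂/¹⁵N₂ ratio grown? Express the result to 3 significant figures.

8.99

Each stage multiplies the ratio by α = √(30.00/28.01), so after 64 stages the overall factor is α^64 = (30.00/28.01)^(64/2).
= 1.07105^32 = 8.99.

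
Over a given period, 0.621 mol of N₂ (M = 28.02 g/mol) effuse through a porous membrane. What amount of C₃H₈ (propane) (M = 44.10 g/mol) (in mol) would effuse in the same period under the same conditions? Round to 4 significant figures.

0.4950 mol

Graham's law gives rate_C₃H₈/rate_N₂ = √(M_N₂/M_C₃H₈) = √(28.02/44.10) = √0.6354 = 0.7971.
So the amount for C₃H₈ is 0.621 × 0.7971 = 0.4950 mol.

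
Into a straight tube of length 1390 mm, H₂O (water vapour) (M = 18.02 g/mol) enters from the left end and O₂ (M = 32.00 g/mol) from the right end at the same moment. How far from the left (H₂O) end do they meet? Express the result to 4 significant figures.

In equal time, each gas travels a distance ∝ its rate ∝ 1/√M, so d_H₂O/d_O₂ = √(M_O₂/M_H₂O) = √(32.00/18.02) = 1.333.
With d_H₂O + d_O₂ = 1390 mm, d_O₂ = 1390/(1 + 1.333) = 595.9 mm.
d_H₂O = 1390 − 595.9 = 794.1 mm.

794.1 mm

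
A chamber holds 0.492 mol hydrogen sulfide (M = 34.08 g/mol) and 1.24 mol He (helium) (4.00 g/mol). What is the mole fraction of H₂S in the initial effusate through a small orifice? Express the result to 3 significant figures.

0.120

Each component's effusion rate ∝ (its partial pressure)·(1/√M) ∝ n_i/√M_i.
x_H₂S(eff) = (n_H₂S/√M_H₂S) / (n_H₂S/√M_H₂S + n_He/√M_He)
= (0.492/√34.08) / (0.492/√34.08 + 1.24/√4.00) = 0.08428/(0.08428 + 0.6200) = 0.120.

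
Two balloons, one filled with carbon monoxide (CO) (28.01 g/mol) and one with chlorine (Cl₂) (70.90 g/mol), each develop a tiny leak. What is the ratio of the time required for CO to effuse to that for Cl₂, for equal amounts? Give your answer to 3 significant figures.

0.629

From Graham's law, t_CO/t_Cl₂ = √(M_CO/M_Cl₂) = √(28.01/70.90) = √0.3951 = 0.629.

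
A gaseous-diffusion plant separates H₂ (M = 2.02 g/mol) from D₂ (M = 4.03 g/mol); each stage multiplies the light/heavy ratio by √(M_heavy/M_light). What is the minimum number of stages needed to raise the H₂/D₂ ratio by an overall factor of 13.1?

With α = √(4.03/2.02) per stage, ln α = ½ ln(1.99505) = 0.3453.
Need α^N ≥ 13.1 ⇒ N ≥ ln(13.1) / ln α = 2.573 / 0.3453 = 7.45.
Rounding up, N = 8 stages.

8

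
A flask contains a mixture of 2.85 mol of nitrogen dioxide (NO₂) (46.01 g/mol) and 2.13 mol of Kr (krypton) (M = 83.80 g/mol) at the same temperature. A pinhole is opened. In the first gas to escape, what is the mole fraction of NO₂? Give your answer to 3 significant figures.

Each component's effusion rate ∝ (its partial pressure)·(1/√M) ∝ n_i/√M_i.
x_NO₂(eff) = (n_NO₂/√M_NO₂) / (n_NO₂/√M_NO₂ + n_Kr/√M_Kr)
= (2.85/√46.01) / (2.85/√46.01 + 2.13/√83.80) = 0.4202/(0.4202 + 0.2327) = 0.644.

0.644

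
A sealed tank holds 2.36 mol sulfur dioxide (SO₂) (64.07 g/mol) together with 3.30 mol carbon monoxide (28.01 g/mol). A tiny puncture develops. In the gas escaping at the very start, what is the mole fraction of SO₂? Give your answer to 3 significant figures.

0.321

Each component's effusion rate ∝ (its partial pressure)·(1/√M) ∝ n_i/√M_i.
Mole fraction of SO₂ in the effusate = (n_SO₂/√M_SO₂) / (n_SO₂/√M_SO₂ + n_CO/√M_CO)
= (2.36/√64.07) / (2.36/√64.07 + 3.30/√28.01) = 0.2948/(0.2948 + 0.6235) = 0.321.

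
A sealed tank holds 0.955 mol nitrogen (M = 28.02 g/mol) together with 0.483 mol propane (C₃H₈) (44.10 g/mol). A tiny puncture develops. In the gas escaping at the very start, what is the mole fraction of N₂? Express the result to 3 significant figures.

The effusion rate of species i is ∝ p_i/√M_i ∝ n_i/√M_i.
So x_N₂ in the escaping gas = (n_N₂/√M_N₂) / Σ(n_i/√M_i)
= (0.955/√28.02) / (0.955/√28.02 + 0.483/√44.10) = 0.1804/(0.1804 + 0.07273) = 0.713.

0.713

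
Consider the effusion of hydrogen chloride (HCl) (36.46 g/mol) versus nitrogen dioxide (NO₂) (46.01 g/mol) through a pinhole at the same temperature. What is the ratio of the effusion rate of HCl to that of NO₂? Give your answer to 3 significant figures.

1.12

Since effusion rate ∝ 1/√M, rate_HCl/rate_NO₂ = √(M_NO₂/M_HCl) = √(46.01/36.46) = √1.262 = 1.12.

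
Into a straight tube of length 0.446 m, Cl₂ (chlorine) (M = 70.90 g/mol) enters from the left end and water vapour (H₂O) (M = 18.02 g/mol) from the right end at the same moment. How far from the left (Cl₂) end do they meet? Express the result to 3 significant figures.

In equal time, each gas travels a distance ∝ its rate ∝ 1/√M, so d_Cl₂/d_H₂O = √(M_H₂O/M_Cl₂) = √(18.02/70.90) = 0.5041.
With d_Cl₂ + d_H₂O = 0.446 m, d_H₂O = 0.446/(1 + 0.5041) = 0.2965 m.
d_Cl₂ = 0.446 − 0.2965 = 0.149 m.

0.149 m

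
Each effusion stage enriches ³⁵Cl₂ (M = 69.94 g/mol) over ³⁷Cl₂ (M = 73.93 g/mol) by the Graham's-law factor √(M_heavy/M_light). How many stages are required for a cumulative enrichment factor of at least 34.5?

128

With α = √(73.93/69.94) per stage, ln α = ½ ln(1.05705) = 0.02774.
Need α^N ≥ 34.5 ⇒ N ≥ ln(34.5) / ln α = 3.541 / 0.02774 = 127.65.
Minimum whole number of stages: N = 128.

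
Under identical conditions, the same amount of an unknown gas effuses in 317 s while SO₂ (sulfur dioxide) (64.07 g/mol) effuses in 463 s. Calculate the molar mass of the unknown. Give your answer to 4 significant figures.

30.03 g/mol

By Graham's law, t_X/t_SO₂ = √(M_X/M_SO₂).
317/463 = 0.6847 = √(M_X/64.07)
M_X = 64.07 × 0.6847² = 64.07 × 0.4688 = 30.03 g/mol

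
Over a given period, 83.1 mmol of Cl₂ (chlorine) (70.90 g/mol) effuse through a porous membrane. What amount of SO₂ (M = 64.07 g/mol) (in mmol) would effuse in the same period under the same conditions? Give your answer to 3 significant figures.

87.4 mmol

Using Graham's law: rate_SO₂/rate_Cl₂ = √(M_Cl₂/M_SO₂) = √(70.90/64.07) = √1.107 = 1.052.
So the amount for SO₂ is 83.1 × 1.052 = 87.4 mmol.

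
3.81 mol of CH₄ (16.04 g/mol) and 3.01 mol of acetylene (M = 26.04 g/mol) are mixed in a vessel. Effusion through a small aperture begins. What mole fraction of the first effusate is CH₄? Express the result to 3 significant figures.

0.617

Effusion rate of each component ∝ n_i/√M_i (partial pressure × 1/√M).
Mole fraction of CH₄ in the effusate = (n_CH₄/√M_CH₄) / (n_CH₄/√M_CH₄ + n_C₂H₂/√M_C₂H₂)
= (3.81/√16.04) / (3.81/√16.04 + 3.01/√26.04) = 0.9513/(0.9513 + 0.5899) = 0.617.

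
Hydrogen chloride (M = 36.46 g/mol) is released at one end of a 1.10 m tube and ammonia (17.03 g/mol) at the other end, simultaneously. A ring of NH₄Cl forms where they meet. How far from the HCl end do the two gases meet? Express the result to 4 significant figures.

0.4466 m

Distances travelled in equal time are proportional to diffusion rates, so d_HCl/d_NH₃ = √(M_NH₃/M_HCl) = √(17.03/36.46) = 0.6834.
With d_HCl + d_NH₃ = 1.10 m, d_NH₃ = 1.10/(1 + 0.6834) = 0.6534 m.
d_HCl = 1.10 − 0.6534 = 0.4466 m.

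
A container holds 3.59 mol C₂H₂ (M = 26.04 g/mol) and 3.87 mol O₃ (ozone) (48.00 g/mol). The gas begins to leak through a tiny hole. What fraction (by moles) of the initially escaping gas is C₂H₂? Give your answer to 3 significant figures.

Effusion rate of each component ∝ n_i/√M_i (partial pressure × 1/√M).
Mole fraction of C₂H₂ in the effusate = (n_C₂H₂/√M_C₂H₂) / (n_C₂H₂/√M_C₂H₂ + n_O₃/√M_O₃)
= (3.59/√26.04) / (3.59/√26.04 + 3.87/√48.00) = 0.7035/(0.7035 + 0.5586) = 0.557.

0.557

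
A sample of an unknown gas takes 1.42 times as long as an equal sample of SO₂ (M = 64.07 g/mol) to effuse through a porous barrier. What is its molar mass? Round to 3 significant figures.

From Graham's law, t_X/t_SO₂ = √(M_X/M_SO₂).
1.42 = √(M_X/64.07)
M_X = 64.07 × 1.42² = 64.07 × 2.016 = 129 g/mol

129 g/mol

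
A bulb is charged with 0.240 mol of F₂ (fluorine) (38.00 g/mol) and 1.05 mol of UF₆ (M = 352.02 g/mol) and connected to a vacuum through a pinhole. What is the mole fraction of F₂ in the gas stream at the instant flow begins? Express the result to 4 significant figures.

0.4103

Rate_i ∝ x_i/√M_i (Graham's law weighted by mole fraction), so the effusate composition follows n_i/√M_i.
Mole fraction of F₂ in the effusate = (n_F₂/√M_F₂) / (n_F₂/√M_F₂ + n_UF₆/√M_UF₆)
= (0.240/√38.00) / (0.240/√38.00 + 1.05/√352.02) = 0.03893/(0.03893 + 0.05596) = 0.4103.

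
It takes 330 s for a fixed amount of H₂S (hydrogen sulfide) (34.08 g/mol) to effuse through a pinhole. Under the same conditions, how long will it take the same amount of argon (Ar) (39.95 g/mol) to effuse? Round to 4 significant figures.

357.3 s

Since effusion rate ∝ 1/√M, t_Ar/t_H₂S = √(M_Ar/M_H₂S) = √(39.95/34.08) = √1.172 = 1.083.
So the time for Ar is 330 × 1.083 = 357.3 s.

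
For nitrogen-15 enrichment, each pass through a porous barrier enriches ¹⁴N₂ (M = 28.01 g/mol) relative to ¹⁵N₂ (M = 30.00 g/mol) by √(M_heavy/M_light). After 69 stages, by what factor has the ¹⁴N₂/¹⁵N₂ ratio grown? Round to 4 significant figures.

10.68

After 69 stages the ratio has grown by (√(30.00/28.01))^69 = (30.00/28.01)^(69/2).
= 1.07105^(69/2) = 10.68.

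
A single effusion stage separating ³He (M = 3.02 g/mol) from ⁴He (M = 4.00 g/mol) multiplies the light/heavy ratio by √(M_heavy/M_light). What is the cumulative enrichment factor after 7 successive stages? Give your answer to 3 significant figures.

2.67

Each stage multiplies the ratio by α = √(4.00/3.02), so after 7 stages the overall factor is α^7 = (4.00/3.02)^(7/2).
= 1.32450^(7/2) = 2.67.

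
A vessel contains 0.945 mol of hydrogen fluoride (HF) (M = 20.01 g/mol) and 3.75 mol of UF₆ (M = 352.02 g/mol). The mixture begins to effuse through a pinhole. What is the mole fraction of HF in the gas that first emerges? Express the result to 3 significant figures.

0.514

Each component's effusion rate ∝ (its partial pressure)·(1/√M) ∝ n_i/√M_i.
Mole fraction of HF in the effusate = (n_HF/√M_HF) / (n_HF/√M_HF + n_UF₆/√M_UF₆)
= (0.945/√20.01) / (0.945/√20.01 + 3.75/√352.02) = 0.2113/(0.2113 + 0.1999) = 0.514.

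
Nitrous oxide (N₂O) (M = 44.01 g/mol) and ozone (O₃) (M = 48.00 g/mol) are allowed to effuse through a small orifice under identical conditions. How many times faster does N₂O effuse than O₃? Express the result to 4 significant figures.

1.044

Graham's law gives rate_N₂O/rate_O₃ = √(M_O₃/M_N₂O) = √(48.00/44.01) = √1.091 = 1.044.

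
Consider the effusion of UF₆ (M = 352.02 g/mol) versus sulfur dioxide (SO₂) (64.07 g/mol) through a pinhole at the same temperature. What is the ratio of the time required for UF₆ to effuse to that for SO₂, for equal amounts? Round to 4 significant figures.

Graham's law gives t_UF₆/t_SO₂ = √(M_UF₆/M_SO₂) = √(352.02/64.07) = √5.494 = 2.344.

2.344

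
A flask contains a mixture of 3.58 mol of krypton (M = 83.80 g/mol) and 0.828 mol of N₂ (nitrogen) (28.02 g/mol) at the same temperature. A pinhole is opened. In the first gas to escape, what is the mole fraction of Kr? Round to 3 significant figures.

0.714

Effusion rate of each component ∝ n_i/√M_i (partial pressure × 1/√M).
Mole fraction of Kr in the effusate = (n_Kr/√M_Kr) / (n_Kr/√M_Kr + n_N₂/√M_N₂)
= (3.58/√83.80) / (3.58/√83.80 + 0.828/√28.02) = 0.3911/(0.3911 + 0.1564) = 0.714.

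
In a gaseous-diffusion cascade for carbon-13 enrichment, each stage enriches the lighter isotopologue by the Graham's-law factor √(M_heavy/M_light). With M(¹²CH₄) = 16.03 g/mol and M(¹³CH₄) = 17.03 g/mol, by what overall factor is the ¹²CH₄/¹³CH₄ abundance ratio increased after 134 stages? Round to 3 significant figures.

57.7

The single-stage factor is √(M_heavy/M_light), so 134 stages give [√(17.03/16.03)]^134 = (17.03/16.03)^(134/2).
= 1.06238^67 = 57.7.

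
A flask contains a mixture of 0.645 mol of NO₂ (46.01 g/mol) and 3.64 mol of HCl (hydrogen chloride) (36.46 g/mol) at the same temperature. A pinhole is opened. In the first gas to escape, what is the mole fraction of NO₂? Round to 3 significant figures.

Rate_i ∝ x_i/√M_i (Graham's law weighted by mole fraction), so the effusate composition follows n_i/√M_i.
Mole fraction of NO₂ in the effusate = (n_NO₂/√M_NO₂) / (n_NO₂/√M_NO₂ + n_HCl/√M_HCl)
= (0.645/√46.01) / (0.645/√46.01 + 3.64/√36.46) = 0.09509/(0.09509 + 0.6028) = 0.136.

0.136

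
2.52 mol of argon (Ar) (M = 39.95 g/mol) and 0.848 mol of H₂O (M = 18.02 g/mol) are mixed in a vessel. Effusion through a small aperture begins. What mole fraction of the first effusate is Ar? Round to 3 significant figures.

The effusion rate of species i is ∝ p_i/√M_i ∝ n_i/√M_i.
Mole fraction of Ar in the effusate = (n_Ar/√M_Ar) / (n_Ar/√M_Ar + n_H₂O/√M_H₂O)
= (2.52/√39.95) / (2.52/√39.95 + 0.848/√18.02) = 0.3987/(0.3987 + 0.1998) = 0.666.

0.666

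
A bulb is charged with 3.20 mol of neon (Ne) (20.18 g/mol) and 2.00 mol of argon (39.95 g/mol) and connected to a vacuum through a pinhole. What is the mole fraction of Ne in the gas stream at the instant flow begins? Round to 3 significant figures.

Effusion rate of each component ∝ n_i/√M_i (partial pressure × 1/√M).
x_Ne(eff) = (n_Ne/√M_Ne) / (n_Ne/√M_Ne + n_Ar/√M_Ar)
= (3.20/√20.18) / (3.20/√20.18 + 2.00/√39.95) = 0.7123/(0.7123 + 0.3164) = 0.692.

0.692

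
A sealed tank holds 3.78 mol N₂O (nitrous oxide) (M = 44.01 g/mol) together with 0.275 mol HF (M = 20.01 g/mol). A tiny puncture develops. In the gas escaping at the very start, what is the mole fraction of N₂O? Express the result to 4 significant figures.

0.9026

The effusion rate of species i is ∝ p_i/√M_i ∝ n_i/√M_i.
So x_N₂O in the escaping gas = (n_N₂O/√M_N₂O) / Σ(n_i/√M_i)
= (3.78/√44.01) / (3.78/√44.01 + 0.275/√20.01) = 0.5698/(0.5698 + 0.06148) = 0.9026.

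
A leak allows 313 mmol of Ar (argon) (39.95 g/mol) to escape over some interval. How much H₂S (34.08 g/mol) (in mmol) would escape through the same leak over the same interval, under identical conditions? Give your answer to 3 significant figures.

Using Graham's law: rate_H₂S/rate_Ar = √(M_Ar/M_H₂S) = √(39.95/34.08) = √1.172 = 1.083.
So the amount for H₂S is 313 × 1.083 = 339 mmol.

339 mmol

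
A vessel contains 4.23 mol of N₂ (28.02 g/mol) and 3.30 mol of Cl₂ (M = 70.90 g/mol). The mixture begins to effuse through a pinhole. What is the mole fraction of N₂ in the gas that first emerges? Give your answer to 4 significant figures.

Each component's effusion rate ∝ (its partial pressure)·(1/√M) ∝ n_i/√M_i.
x_N₂(eff) = (n_N₂/√M_N₂) / (n_N₂/√M_N₂ + n_Cl₂/√M_Cl₂)
= (4.23/√28.02) / (4.23/√28.02 + 3.30/√70.90) = 0.7991/(0.7991 + 0.3919) = 0.6709.

0.6709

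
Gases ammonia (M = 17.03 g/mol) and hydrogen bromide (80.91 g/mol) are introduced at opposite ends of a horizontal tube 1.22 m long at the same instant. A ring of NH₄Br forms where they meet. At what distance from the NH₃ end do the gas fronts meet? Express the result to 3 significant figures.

0.836 m

Distances travelled in equal time are proportional to diffusion rates, so d_NH₃/d_HBr = √(M_HBr/M_NH₃) = √(80.91/17.03) = 2.180.
With d_NH₃ + d_HBr = 1.22 m, d_HBr = 1.22/(1 + 2.180) = 0.3837 m.
d_NH₃ = 1.22 − 0.3837 = 0.836 m.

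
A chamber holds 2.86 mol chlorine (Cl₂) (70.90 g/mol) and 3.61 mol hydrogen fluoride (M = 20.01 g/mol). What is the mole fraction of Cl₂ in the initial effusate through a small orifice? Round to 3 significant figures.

0.296

Each component's effusion rate ∝ (its partial pressure)·(1/√M) ∝ n_i/√M_i.
Mole fraction of Cl₂ in the effusate = (n_Cl₂/√M_Cl₂) / (n_Cl₂/√M_Cl₂ + n_HF/√M_HF)
= (2.86/√70.90) / (2.86/√70.90 + 3.61/√20.01) = 0.3397/(0.3397 + 0.8070) = 0.296.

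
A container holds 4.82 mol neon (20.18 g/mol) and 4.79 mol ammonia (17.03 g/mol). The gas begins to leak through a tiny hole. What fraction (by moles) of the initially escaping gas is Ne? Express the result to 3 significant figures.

0.480

Each component's effusion rate ∝ (its partial pressure)·(1/√M) ∝ n_i/√M_i.
So x_Ne in the escaping gas = (n_Ne/√M_Ne) / Σ(n_i/√M_i)
= (4.82/√20.18) / (4.82/√20.18 + 4.79/√17.03) = 1.073/(1.073 + 1.161) = 0.480.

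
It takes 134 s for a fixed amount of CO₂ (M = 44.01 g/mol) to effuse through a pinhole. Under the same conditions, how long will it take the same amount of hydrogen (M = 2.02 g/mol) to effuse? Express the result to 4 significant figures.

28.71 s

Since effusion rate ∝ 1/√M, t_H₂/t_CO₂ = √(M_H₂/M_CO₂) = √(2.02/44.01) = √0.04590 = 0.2142.
So the time for H₂ is 134 × 0.2142 = 28.71 s.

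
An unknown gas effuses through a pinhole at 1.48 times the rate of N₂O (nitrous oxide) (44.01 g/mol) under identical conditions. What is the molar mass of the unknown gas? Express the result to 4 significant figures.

20.09 g/mol

Since effusion rate ∝ 1/√M, rate_X/rate_N₂O = √(M_N₂O/M_X).
1.48 = √(44.01/M_X)
M_X = 44.01 / 1.48² = 44.01 / 2.190 = 20.09 g/mol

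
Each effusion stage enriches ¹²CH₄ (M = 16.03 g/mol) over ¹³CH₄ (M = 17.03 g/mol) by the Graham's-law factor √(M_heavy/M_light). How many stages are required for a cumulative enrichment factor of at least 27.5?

Single-stage factor α = √(17.03/16.03), so ln α = ½ ln(1.06238) = 0.03026.
Need α^N ≥ 27.5 ⇒ N ≥ ln(27.5) / ln α = 3.314 / 0.03026 = 109.53.
Rounding up, N = 110 stages.

110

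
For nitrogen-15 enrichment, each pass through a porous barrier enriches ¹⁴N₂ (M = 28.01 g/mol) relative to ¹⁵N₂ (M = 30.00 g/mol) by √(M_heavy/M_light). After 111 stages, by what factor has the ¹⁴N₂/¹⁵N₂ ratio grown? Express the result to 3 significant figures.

45.1

After 111 stages the ratio has grown by (√(30.00/28.01))^111 = (30.00/28.01)^(111/2).
= 1.07105^(111/2) = 45.1.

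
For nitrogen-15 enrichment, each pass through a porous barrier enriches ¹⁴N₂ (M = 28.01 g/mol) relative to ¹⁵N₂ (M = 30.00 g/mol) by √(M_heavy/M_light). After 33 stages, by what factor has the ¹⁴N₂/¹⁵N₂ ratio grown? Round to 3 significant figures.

3.10

Each stage multiplies the ratio by α = √(30.00/28.01), so after 33 stages the overall factor is α^33 = (30.00/28.01)^(33/2).
= 1.07105^(33/2) = 3.10.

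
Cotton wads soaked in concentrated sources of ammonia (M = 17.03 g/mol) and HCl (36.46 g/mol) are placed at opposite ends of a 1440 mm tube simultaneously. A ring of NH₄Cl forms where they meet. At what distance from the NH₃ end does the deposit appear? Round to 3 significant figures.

855 mm

Distances travelled in equal time are proportional to diffusion rates, so d_NH₃/d_HCl = √(M_HCl/M_NH₃) = √(36.46/17.03) = 1.463.
With d_NH₃ + d_HCl = 1440 mm, d_HCl = 1440/(1 + 1.463) = 584.6 mm.
d_NH₃ = 1440 − 584.6 = 855 mm.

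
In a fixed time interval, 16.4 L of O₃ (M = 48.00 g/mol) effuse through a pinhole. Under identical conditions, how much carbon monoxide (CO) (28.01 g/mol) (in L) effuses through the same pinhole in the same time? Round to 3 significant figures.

From Graham's law, rate_CO/rate_O₃ = √(M_O₃/M_CO) = √(48.00/28.01) = √1.714 = 1.309.
So the volume for CO is 16.4 × 1.309 = 21.5 L.

21.5 L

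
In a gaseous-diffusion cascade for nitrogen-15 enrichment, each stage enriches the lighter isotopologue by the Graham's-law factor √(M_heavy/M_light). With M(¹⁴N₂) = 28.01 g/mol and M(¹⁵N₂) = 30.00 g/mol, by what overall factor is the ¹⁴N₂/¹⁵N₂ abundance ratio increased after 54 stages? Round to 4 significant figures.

Each stage multiplies the ratio by α = √(30.00/28.01), so after 54 stages the overall factor is α^54 = (30.00/28.01)^(54/2).
= 1.07105^27 = 6.380.

6.380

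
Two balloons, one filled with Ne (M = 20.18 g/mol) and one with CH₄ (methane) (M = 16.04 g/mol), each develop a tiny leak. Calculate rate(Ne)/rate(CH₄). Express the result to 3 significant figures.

Using Graham's law: rate_Ne/rate_CH₄ = √(M_CH₄/M_Ne) = √(16.04/20.18) = √0.7948 = 0.892.

0.892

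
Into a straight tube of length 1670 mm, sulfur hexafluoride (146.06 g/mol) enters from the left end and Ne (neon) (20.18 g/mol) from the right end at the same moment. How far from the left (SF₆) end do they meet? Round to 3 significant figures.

453 mm

The fronts meet when d_SF₆ + d_Ne = L with d_SF₆/d_Ne = √(M_Ne/M_SF₆) (Graham's law). Here √(M_Ne/M_SF₆) = √(20.18/146.06) = 0.3717.
With d_SF₆ + d_Ne = 1670 mm, d_Ne = 1670/(1 + 0.3717) = 1217 mm.
d_SF₆ = 1670 − 1217 = 453 mm.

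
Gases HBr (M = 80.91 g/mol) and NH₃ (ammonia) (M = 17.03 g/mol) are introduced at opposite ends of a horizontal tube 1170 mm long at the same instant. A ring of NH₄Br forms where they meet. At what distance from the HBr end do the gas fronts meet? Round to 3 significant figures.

368 mm

The fronts meet when d_HBr + d_NH₃ = L with d_HBr/d_NH₃ = √(M_NH₃/M_HBr) (Graham's law). Here √(M_NH₃/M_HBr) = √(17.03/80.91) = 0.4588.
With d_HBr + d_NH₃ = 1170 mm, d_NH₃ = 1170/(1 + 0.4588) = 802.0 mm.
d_HBr = 1170 − 802.0 = 368 mm.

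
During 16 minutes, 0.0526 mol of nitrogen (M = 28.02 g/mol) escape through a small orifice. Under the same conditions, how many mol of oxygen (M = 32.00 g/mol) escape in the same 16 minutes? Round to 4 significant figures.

From Graham's law, rate_O₂/rate_N₂ = √(M_N₂/M_O₂) = √(28.02/32.00) = √0.8756 = 0.9357.
So the amount for O₂ is 0.0526 × 0.9357 = 0.04922 mol.

0.04922 mol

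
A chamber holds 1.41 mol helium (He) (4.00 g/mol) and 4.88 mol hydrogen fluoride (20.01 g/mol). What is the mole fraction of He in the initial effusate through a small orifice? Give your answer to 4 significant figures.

0.3926

Effusion rate of each component ∝ n_i/√M_i (partial pressure × 1/√M).
Mole fraction of He in the effusate = (n_He/√M_He) / (n_He/√M_He + n_HF/√M_HF)
= (1.41/√4.00) / (1.41/√4.00 + 4.88/√20.01) = 0.7050/(0.7050 + 1.091) = 0.3926.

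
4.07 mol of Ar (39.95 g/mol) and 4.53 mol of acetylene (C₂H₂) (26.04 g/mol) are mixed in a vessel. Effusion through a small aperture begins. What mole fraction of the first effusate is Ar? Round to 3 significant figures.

0.420

Rate_i ∝ x_i/√M_i (Graham's law weighted by mole fraction), so the effusate composition follows n_i/√M_i.
x_Ar(eff) = (n_Ar/√M_Ar) / (n_Ar/√M_Ar + n_C₂H₂/√M_C₂H₂)
= (4.07/√39.95) / (4.07/√39.95 + 4.53/√26.04) = 0.6439/(0.6439 + 0.8877) = 0.420.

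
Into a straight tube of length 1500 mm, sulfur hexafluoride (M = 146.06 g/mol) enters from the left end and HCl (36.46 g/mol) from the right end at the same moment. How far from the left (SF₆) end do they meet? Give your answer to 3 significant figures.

Distances travelled in equal time are proportional to diffusion rates, so d_SF₆/d_HCl = √(M_HCl/M_SF₆) = √(36.46/146.06) = 0.4996.
With d_SF₆ + d_HCl = 1500 mm, d_HCl = 1500/(1 + 0.4996) = 1000 mm.
d_SF₆ = 1500 − 1000 = 500 mm.

500 mm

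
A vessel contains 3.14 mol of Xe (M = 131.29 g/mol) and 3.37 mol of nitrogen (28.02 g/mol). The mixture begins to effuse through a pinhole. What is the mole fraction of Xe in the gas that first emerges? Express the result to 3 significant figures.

0.301

Effusion rate of each component ∝ n_i/√M_i (partial pressure × 1/√M).
x_Xe(eff) = (n_Xe/√M_Xe) / (n_Xe/√M_Xe + n_N₂/√M_N₂)
= (3.14/√131.29) / (3.14/√131.29 + 3.37/√28.02) = 0.2740/(0.2740 + 0.6366) = 0.301.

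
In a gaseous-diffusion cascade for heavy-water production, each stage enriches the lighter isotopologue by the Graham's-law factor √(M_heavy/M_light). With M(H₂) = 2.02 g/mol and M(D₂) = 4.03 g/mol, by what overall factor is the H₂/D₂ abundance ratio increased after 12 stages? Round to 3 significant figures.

Overall factor = α^12 with α = √(4.03/2.02), i.e. (4.03/2.02)^(12/2).
= 1.99505^6 = 63.1.

63.1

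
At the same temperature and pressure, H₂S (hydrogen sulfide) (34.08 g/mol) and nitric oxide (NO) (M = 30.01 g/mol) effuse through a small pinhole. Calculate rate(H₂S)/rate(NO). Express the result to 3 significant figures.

By Graham's law, rate_H₂S/rate_NO = √(M_NO/M_H₂S) = √(30.01/34.08) = √0.8806 = 0.938.

0.938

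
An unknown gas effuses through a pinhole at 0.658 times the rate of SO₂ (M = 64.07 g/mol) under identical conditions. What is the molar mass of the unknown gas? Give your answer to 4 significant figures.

By Graham's law, rate_X/rate_SO₂ = √(M_SO₂/M_X).
0.658 = √(64.07/M_X)
M_X = 64.07 / 0.658² = 64.07 / 0.4330 = 148.0 g/mol

148.0 g/mol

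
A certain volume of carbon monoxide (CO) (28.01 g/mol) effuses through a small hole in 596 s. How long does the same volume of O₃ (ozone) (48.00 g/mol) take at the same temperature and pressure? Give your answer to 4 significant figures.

By Graham's law, t_O₃/t_CO = √(M_O₃/M_CO) = √(48.00/28.01) = √1.714 = 1.309.
So the time for O₃ is 596 × 1.309 = 780.2 s.

780.2 s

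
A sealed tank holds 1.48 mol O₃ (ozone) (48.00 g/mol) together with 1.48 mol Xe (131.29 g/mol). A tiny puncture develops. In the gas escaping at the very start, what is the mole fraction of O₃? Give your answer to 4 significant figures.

The effusion rate of species i is ∝ p_i/√M_i ∝ n_i/√M_i.
Mole fraction of O₃ in the effusate = (n_O₃/√M_O₃) / (n_O₃/√M_O₃ + n_Xe/√M_Xe)
= (1.48/√48.00) / (1.48/√48.00 + 1.48/√131.29) = 0.2136/(0.2136 + 0.1292) = 0.6232.

0.6232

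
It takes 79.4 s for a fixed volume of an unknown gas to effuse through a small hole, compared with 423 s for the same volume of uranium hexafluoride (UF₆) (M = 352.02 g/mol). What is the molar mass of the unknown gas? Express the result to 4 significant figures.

12.40 g/mol

From Graham's law, t_X/t_UF₆ = √(M_X/M_UF₆).
79.4/423 = 0.1877 = √(M_X/352.02)
M_X = 352.02 × 0.1877² = 352.02 × 0.03523 = 12.40 g/mol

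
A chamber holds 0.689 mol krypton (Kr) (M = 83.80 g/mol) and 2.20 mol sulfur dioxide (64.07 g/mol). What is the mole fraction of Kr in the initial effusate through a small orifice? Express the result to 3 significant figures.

The effusion rate of species i is ∝ p_i/√M_i ∝ n_i/√M_i.
Mole fraction of Kr in the effusate = (n_Kr/√M_Kr) / (n_Kr/√M_Kr + n_SO₂/√M_SO₂)
= (0.689/√83.80) / (0.689/√83.80 + 2.20/√64.07) = 0.07527/(0.07527 + 0.2748) = 0.215.

0.215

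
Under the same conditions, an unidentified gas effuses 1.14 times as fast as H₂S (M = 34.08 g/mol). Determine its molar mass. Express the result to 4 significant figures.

26.22 g/mol

Using Graham's law: rate_X/rate_H₂S = √(M_H₂S/M_X).
1.14 = √(34.08/M_X)
M_X = 34.08 / 1.14² = 34.08 / 1.300 = 26.22 g/mol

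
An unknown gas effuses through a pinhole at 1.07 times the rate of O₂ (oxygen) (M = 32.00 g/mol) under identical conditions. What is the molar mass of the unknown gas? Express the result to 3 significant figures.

28.0 g/mol

By Graham's law, rate_X/rate_O₂ = √(M_O₂/M_X).
1.07 = √(32.00/M_X)
M_X = 32.00 / 1.07² = 32.00 / 1.145 = 28.0 g/mol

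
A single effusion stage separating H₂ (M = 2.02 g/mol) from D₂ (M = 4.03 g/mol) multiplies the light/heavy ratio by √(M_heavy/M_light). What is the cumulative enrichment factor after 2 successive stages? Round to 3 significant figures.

2.00

After 2 stages the ratio has grown by (√(4.03/2.02))^2 = (4.03/2.02)^(2/2).
= 1.99505^1 = 2.00.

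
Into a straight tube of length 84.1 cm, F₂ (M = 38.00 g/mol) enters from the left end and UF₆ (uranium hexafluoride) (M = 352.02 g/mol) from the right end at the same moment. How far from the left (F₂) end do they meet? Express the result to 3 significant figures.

In equal time, each gas travels a distance ∝ its rate ∝ 1/√M, so d_F₂/d_UF₆ = √(M_UF₆/M_F₂) = √(352.02/38.00) = 3.044.
With d_F₂ + d_UF₆ = 84.1 cm, d_UF₆ = 84.1/(1 + 3.044) = 20.80 cm.
d_F₂ = 84.1 − 20.80 = 63.3 cm.

63.3 cm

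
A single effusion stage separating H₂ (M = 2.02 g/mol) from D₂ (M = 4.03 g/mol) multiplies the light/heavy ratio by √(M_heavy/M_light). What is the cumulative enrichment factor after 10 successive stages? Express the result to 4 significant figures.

31.61

Overall factor = α^10 with α = √(4.03/2.02), i.e. (4.03/2.02)^(10/2).
= 1.99505^5 = 31.61.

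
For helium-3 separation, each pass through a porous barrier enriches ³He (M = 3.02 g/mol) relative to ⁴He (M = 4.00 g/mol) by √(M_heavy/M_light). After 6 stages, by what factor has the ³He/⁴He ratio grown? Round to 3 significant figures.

2.32

The single-stage factor is √(M_heavy/M_light), so 6 stages give [√(4.00/3.02)]^6 = (4.00/3.02)^(6/2).
= 1.32450^3 = 2.32.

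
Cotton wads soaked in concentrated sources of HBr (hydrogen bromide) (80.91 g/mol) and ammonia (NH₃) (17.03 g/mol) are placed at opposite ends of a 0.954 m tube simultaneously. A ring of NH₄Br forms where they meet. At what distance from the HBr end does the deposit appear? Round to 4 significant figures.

Graham's law gives d_HBr/d_NH₃ = rate_HBr/rate_NH₃ = √(M_NH₃/M_HBr) = √(17.03/80.91) = 0.4588.
With d_HBr + d_NH₃ = 0.954 m, d_NH₃ = 0.954/(1 + 0.4588) = 0.6540 m.
d_HBr = 0.954 − 0.6540 = 0.3000 m.

0.3000 m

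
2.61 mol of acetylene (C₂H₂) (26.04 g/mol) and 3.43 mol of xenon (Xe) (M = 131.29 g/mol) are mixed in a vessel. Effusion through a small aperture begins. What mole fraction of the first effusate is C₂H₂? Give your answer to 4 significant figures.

The effusion rate of species i is ∝ p_i/√M_i ∝ n_i/√M_i.
x_C₂H₂(eff) = (n_C₂H₂/√M_C₂H₂) / (n_C₂H₂/√M_C₂H₂ + n_Xe/√M_Xe)
= (2.61/√26.04) / (2.61/√26.04 + 3.43/√131.29) = 0.5115/(0.5115 + 0.2993) = 0.6308.

0.6308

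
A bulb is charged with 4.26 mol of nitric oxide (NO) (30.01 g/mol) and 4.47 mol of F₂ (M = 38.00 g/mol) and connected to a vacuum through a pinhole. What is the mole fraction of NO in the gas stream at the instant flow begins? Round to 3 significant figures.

0.517

The effusion rate of species i is ∝ p_i/√M_i ∝ n_i/√M_i.
x_NO(eff) = (n_NO/√M_NO) / (n_NO/√M_NO + n_F₂/√M_F₂)
= (4.26/√30.01) / (4.26/√30.01 + 4.47/√38.00) = 0.7776/(0.7776 + 0.7251) = 0.517.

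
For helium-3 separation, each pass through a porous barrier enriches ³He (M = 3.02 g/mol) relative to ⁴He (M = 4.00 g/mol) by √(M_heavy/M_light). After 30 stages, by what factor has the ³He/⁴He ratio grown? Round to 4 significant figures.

67.73

The single-stage factor is √(M_heavy/M_light), so 30 stages give [√(4.00/3.02)]^30 = (4.00/3.02)^(30/2).
= 1.32450^15 = 67.73.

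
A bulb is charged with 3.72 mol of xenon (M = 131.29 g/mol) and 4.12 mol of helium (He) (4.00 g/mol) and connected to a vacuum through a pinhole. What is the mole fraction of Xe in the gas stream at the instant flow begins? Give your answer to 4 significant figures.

Effusion rate of each component ∝ n_i/√M_i (partial pressure × 1/√M).
x_Xe(eff) = (n_Xe/√M_Xe) / (n_Xe/√M_Xe + n_He/√M_He)
= (3.72/√131.29) / (3.72/√131.29 + 4.12/√4.00) = 0.3247/(0.3247 + 2.060) = 0.1361.

0.1361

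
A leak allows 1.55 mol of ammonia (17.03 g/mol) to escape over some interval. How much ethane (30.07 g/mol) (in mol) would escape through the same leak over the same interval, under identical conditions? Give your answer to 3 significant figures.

Graham's law gives rate_C₂H₆/rate_NH₃ = √(M_NH₃/M_C₂H₆) = √(17.03/30.07) = √0.5663 = 0.7526.
So the amount for C₂H₆ is 1.55 × 0.7526 = 1.17 mol.

1.17 mol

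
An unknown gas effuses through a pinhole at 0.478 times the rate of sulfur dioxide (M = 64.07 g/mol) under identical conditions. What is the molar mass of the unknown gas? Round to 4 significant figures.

From Graham's law, rate_X/rate_SO₂ = √(M_SO₂/M_X).
0.478 = √(64.07/M_X)
M_X = 64.07 / 0.478² = 64.07 / 0.2285 = 280.4 g/mol

280.4 g/mol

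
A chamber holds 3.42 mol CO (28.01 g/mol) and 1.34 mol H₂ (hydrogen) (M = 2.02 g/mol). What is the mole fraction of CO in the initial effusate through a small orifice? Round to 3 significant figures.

0.407

Each component's effusion rate ∝ (its partial pressure)·(1/√M) ∝ n_i/√M_i.
Mole fraction of CO in the effusate = (n_CO/√M_CO) / (n_CO/√M_CO + n_H₂/√M_H₂)
= (3.42/√28.01) / (3.42/√28.01 + 1.34/√2.02) = 0.6462/(0.6462 + 0.9428) = 0.407.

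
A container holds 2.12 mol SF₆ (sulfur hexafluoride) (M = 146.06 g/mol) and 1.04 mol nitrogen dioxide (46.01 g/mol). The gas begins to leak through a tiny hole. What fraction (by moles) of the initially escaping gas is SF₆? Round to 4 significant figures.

0.5336

Each component's effusion rate ∝ (its partial pressure)·(1/√M) ∝ n_i/√M_i.
So x_SF₆ in the escaping gas = (n_SF₆/√M_SF₆) / Σ(n_i/√M_i)
= (2.12/√146.06) / (2.12/√146.06 + 1.04/√46.01) = 0.1754/(0.1754 + 0.1533) = 0.5336.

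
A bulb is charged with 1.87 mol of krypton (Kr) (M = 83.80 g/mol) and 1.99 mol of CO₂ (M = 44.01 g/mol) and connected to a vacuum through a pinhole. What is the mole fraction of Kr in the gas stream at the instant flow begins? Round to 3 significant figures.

0.405

Each component's effusion rate ∝ (its partial pressure)·(1/√M) ∝ n_i/√M_i.
Mole fraction of Kr in the effusate = (n_Kr/√M_Kr) / (n_Kr/√M_Kr + n_CO₂/√M_CO₂)
= (1.87/√83.80) / (1.87/√83.80 + 1.99/√44.01) = 0.2043/(0.2043 + 0.3000) = 0.405.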